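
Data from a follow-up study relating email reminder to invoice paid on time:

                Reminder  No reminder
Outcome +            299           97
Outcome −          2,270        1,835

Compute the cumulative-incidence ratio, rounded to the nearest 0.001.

2.318

Reading the table with exposure as columns: a = 299 (Reminder, case), b = 2270 (Reminder, non-case), c = 97 (No reminder, case), d = 1835.
Risk in exposed = 299/2569 = 0.11639; risk in unexposed = 97/1932 = 0.05021.
RR = 0.11639 / 0.05021 = 2.31816
The risk among the exposed is 2.32 times that among the unexposed.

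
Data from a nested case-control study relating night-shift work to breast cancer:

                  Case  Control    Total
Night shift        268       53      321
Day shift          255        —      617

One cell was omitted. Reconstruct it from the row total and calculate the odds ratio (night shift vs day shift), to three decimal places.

7.178

The missing cell is in the unexposed row: 617 − 255 = 362.
So a = 268, b = 53, c = 255, d = 362.
OR = (a·d)/(b·c) = (268 × 362) / (53 × 255) = 97016 / 13515 = 7.17839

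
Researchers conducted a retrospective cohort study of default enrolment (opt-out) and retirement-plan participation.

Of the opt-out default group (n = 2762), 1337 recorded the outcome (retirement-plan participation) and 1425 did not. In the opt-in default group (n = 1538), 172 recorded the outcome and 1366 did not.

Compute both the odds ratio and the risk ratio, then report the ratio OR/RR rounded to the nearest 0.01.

From the description: a = 1337, b = 1425, c = 172, d = 1366.
OR = (1337·1366)/(1425·172) = 1826342/245100 = 7.45142
Risk in exposed = 1337/2762 = 0.48407; risk in unexposed = 172/1538 = 0.11183; RR = 4.32848
OR/RR = 7.45142 / 4.32848 = 1.72148
The outcome is not rare, so the OR lies further from 1 than the RR.

1.72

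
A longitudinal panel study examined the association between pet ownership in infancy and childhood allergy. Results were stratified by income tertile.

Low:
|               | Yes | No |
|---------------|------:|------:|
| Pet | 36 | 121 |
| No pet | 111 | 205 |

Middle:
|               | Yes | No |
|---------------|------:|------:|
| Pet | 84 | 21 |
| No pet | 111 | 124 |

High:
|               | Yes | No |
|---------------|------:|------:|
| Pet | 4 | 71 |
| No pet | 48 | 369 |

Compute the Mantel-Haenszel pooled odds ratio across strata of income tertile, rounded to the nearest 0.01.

1.17

OR_MH = Σ(aᵢdᵢ/nᵢ) / Σ(bᵢcᵢ/nᵢ), where nᵢ is the stratum total.
Stratum 1 (Low): n = 473; a·d/n = 36·205/473 = 15.6025; b·c/n = 121·111/473 = 28.3953
Stratum 2 (Middle): n = 340; a·d/n = 84·124/340 = 30.6353; b·c/n = 21·111/340 = 6.8559
Stratum 3 (High): n = 492; a·d/n = 4·369/492 = 3.0000; b·c/n = 71·48/492 = 6.9268
OR_MH = (15.6025 + 30.6353 + 3.0000) / (28.3953 + 6.8559 + 6.9268) = 49.2378 / 42.1781 = 1.16738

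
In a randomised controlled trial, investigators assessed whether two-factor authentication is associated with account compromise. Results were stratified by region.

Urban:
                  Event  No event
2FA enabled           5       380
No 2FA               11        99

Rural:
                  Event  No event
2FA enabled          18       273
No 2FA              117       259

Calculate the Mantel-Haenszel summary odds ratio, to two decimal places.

0.14

OR_MH = Σ(aᵢdᵢ/nᵢ) / Σ(bᵢcᵢ/nᵢ), where nᵢ is the stratum total.
Stratum 1 (Urban): n = 495; a·d/n = 5·99/495 = 1.0000; b·c/n = 380·11/495 = 8.4444
Stratum 2 (Rural): n = 667; a·d/n = 18·259/667 = 6.9895; b·c/n = 273·117/667 = 47.8876
OR_MH = (1.0000 + 6.9895) / (8.4444 + 47.8876) = 7.9895 / 56.3320 = 0.14183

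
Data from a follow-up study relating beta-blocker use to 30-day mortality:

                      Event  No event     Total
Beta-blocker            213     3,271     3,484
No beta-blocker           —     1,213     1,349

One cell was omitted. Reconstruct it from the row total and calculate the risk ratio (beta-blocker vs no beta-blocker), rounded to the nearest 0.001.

The missing cell is in the unexposed row: 1349 − 1213 = 136.
So a = 213, b = 3271, c = 136, d = 1213.
RR = [a/(a+b)] / [c/(c+d)] = (213/3484) / (136/1349) = 0.06114/0.10082 = 0.60642

0.606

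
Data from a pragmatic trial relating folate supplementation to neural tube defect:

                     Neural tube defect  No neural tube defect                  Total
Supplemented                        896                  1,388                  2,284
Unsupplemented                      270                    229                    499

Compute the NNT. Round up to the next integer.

Risk in treated group = 896/2284 = 0.39229; risk in control = 270/499 = 0.54108.
Absolute risk reduction = 0.54108 − 0.39229 = 0.14879
NNT = 1 / ARR = 1 / 0.14879 = 6.721 → round up → 7

7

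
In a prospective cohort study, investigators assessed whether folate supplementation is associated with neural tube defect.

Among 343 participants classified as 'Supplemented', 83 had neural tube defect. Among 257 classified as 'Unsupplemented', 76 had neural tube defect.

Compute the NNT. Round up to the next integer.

Risk in treated group = 83/343 = 0.24198; risk in control = 76/257 = 0.29572.
Absolute risk reduction = 0.29572 − 0.24198 = 0.05374
NNT = 1 / ARR = 1 / 0.05374 = 18.609 → round up → 19

19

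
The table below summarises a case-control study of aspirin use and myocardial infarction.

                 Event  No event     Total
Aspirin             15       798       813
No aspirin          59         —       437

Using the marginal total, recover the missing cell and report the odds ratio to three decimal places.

The missing cell is in the unexposed row: 437 − 59 = 378.
So a = 15, b = 798, c = 59, d = 378.
OR = (a·d)/(b·c) = (15 × 378) / (798 × 59) = 5670 / 47082 = 0.12043

0.120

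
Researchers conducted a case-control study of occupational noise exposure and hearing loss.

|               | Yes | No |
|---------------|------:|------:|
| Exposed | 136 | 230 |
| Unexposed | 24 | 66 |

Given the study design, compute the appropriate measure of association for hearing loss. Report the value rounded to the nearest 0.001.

1.626

Cells: a = 136, b = 230, c = 24, d = 66.
This is a case-control study: participants were sampled on outcome status, so risks in the source population cannot be estimated directly — relative risk is not valid here. The odds ratio is the appropriate measure.
OR = (a·d)/(b·c) = (136 × 66) / (230 × 24) = 8976 / 5520 = 1.62609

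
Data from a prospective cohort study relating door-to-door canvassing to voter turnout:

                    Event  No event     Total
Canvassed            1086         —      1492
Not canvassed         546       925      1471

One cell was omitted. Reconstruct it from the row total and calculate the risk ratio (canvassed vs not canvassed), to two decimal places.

1.96

The missing cell is in the exposed row: 1492 − 1086 = 406.
So a = 1086, b = 406, c = 546, d = 925.
RR = [a/(a+b)] / [c/(c+d)] = (1086/1492) / (546/1471) = 0.72788/0.37118 = 1.96102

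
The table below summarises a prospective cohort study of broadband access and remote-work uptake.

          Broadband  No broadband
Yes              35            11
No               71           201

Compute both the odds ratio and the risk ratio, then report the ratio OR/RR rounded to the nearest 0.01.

Reading the table with exposure as columns: a = 35 (Broadband, case), b = 71 (Broadband, non-case), c = 11 (No broadband, case), d = 201.
OR = (35·201)/(71·11) = 7035/781 = 9.00768
Risk in exposed = 35/106 = 0.33019; risk in unexposed = 11/212 = 0.05189; RR = 6.36364
OR/RR = 9.00768 / 6.36364 = 1.41549
The outcome is not rare, so the OR lies further from 1 than the RR.

1.42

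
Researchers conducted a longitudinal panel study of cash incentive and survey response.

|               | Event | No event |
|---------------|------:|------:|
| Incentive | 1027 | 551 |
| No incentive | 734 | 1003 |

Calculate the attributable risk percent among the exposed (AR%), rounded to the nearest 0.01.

35.07

Cells: a = 1027, b = 551, c = 734, d = 1003.
Risk in exposed = 1027/1578 = 0.65082; risk in unexposed = 734/1737 = 0.42257.
RR = 0.65082/0.42257 = 1.54016
AR% = (RR − 1)/RR × 100 = (1.54016 − 1)/1.54016 × 100 = 35.0719%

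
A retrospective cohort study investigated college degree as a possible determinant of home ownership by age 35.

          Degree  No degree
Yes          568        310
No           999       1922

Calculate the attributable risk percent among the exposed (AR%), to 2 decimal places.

Reading the table with exposure as columns: a = 568 (Degree, case), b = 999 (Degree, non-case), c = 310 (No degree, case), d = 1922.
Risk in exposed = 568/1567 = 0.36248; risk in unexposed = 310/2232 = 0.13889.
RR = 0.36248/0.13889 = 2.60983
AR% = (RR − 1)/RR × 100 = (2.60983 − 1)/2.60983 × 100 = 61.6833%

61.68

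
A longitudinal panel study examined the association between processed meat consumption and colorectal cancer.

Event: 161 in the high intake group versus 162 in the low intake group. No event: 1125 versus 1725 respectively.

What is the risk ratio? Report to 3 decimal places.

1.458

From the description: a = 161, b = 1125, c = 162, d = 1725.
Risk in exposed = 161/1286 = 0.12519; risk in unexposed = 162/1887 = 0.08585.
RR = 0.12519 / 0.08585 = 1.45828
The risk among the exposed is 1.46 times that among the unexposed.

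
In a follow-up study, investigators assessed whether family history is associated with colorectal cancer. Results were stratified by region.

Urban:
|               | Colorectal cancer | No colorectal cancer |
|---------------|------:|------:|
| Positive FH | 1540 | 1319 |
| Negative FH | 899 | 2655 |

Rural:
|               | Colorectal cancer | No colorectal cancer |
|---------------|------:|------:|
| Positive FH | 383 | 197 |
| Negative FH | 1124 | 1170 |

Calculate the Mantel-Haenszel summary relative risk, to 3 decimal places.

RR_MH = Σ(aᵢ·n₀ᵢ/nᵢ) / Σ(cᵢ·n₁ᵢ/nᵢ), with n₁ᵢ = aᵢ+bᵢ (exposed), n₀ᵢ = cᵢ+dᵢ (unexposed), nᵢ = n₁ᵢ+n₀ᵢ.
Stratum 1 (Urban): n₁ = 2859, n₀ = 3554, n = 6413; a·n₀/n = 1540·3554/6413 = 853.4477; c·n₁/n = 899·2859/6413 = 400.7861
Stratum 2 (Rural): n₁ = 580, n₀ = 2294, n = 2874; a·n₀/n = 383·2294/2874 = 305.7070; c·n₁/n = 1124·580/2874 = 226.8337
RR_MH = (853.4477 + 305.7070) / (400.7861 + 226.8337) = 1159.1547 / 627.6197 = 1.84691

1.847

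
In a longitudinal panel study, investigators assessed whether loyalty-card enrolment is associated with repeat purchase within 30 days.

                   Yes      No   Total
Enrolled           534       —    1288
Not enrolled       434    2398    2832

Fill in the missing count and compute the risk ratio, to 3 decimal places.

2.705

The missing cell is in the exposed row: 1288 − 534 = 754.
So a = 534, b = 754, c = 434, d = 2398.
RR = [a/(a+b)] / [c/(c+d)] = (534/1288) / (434/2832) = 0.41460/0.15325 = 2.70538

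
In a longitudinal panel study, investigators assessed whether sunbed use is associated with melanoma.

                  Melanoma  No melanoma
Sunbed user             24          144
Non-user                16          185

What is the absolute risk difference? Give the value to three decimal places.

0.063

Cells: a = 24, b = 144, c = 16, d = 185.
Risk in exposed = 24/168 = 0.142857; risk in unexposed = 16/201 = 0.079602.
Risk difference = 0.142857 − 0.079602 = 0.063255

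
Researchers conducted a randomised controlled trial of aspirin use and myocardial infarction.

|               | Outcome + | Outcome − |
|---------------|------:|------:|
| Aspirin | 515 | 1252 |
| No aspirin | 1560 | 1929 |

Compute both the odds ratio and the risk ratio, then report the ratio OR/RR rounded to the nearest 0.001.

Cells: a = 515, b = 1252, c = 1560, d = 1929.
OR = (515·1929)/(1252·1560) = 993435/1953120 = 0.50864
Risk in exposed = 515/1767 = 0.29145; risk in unexposed = 1560/3489 = 0.44712; RR = 0.65185
OR/RR = 0.50864 / 0.65185 = 0.78030
The outcome is not rare, so the OR lies further from 1 than the RR.

0.780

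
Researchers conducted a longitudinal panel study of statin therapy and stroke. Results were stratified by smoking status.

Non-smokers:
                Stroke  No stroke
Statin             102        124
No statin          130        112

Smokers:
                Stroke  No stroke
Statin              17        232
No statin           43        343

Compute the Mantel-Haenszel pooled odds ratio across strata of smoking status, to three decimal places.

0.670

OR_MH = Σ(aᵢdᵢ/nᵢ) / Σ(bᵢcᵢ/nᵢ), where nᵢ is the stratum total.
Stratum 1 (Non-smokers): n = 468; a·d/n = 102·112/468 = 24.4103; b·c/n = 124·130/468 = 34.4444
Stratum 2 (Smokers): n = 635; a·d/n = 17·343/635 = 9.1827; b·c/n = 232·43/635 = 15.7102
OR_MH = (24.4103 + 9.1827) / (34.4444 + 15.7102) = 33.5929 / 50.1547 = 0.66979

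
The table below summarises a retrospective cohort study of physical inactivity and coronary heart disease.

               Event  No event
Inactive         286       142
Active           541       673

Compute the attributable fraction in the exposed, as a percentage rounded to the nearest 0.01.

Cells: a = 286, b = 142, c = 541, d = 673.
Risk in exposed = 286/428 = 0.66822; risk in unexposed = 541/1214 = 0.44563.
RR = 0.66822/0.44563 = 1.49949
AR% = (RR − 1)/RR × 100 = (1.49949 − 1)/1.49949 × 100 = 33.3107%

33.31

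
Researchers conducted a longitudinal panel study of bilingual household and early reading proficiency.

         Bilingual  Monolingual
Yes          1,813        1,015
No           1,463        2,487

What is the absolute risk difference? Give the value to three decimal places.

Reading the table with exposure as columns: a = 1813 (Bilingual, case), b = 1463 (Bilingual, non-case), c = 1015 (Monolingual, case), d = 2487.
Risk in exposed = 1813/3276 = 0.553419; risk in unexposed = 1015/3502 = 0.289834.
Risk difference = 0.553419 − 0.289834 = 0.263584

0.264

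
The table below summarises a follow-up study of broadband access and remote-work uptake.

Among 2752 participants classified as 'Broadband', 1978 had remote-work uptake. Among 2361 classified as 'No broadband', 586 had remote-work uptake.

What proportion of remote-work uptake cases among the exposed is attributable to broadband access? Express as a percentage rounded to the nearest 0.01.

From the description: a = 1978, b = 774, c = 586, d = 1775.
Risk in exposed = 1978/2752 = 0.71875; risk in unexposed = 586/2361 = 0.24820.
RR = 0.71875/0.24820 = 2.89585
AR% = (RR − 1)/RR × 100 = (2.89585 − 1)/2.89585 × 100 = 65.4678%

65.47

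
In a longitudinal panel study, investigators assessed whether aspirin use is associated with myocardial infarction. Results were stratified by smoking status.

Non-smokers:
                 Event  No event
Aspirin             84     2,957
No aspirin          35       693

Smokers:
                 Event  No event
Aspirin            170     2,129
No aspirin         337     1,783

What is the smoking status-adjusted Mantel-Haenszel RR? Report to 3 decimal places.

RR_MH = Σ(aᵢ·n₀ᵢ/nᵢ) / Σ(cᵢ·n₁ᵢ/nᵢ), with n₁ᵢ = aᵢ+bᵢ (exposed), n₀ᵢ = cᵢ+dᵢ (unexposed), nᵢ = n₁ᵢ+n₀ᵢ.
Stratum 1 (Non-smokers): n₁ = 3041, n₀ = 728, n = 3769; a·n₀/n = 84·728/3769 = 16.2250; c·n₁/n = 35·3041/3769 = 28.2396
Stratum 2 (Smokers): n₁ = 2299, n₀ = 2120, n = 4419; a·n₀/n = 170·2120/4419 = 81.5569; c·n₁/n = 337·2299/4419 = 175.3254
RR_MH = (16.2250 + 81.5569) / (28.2396 + 175.3254) = 97.7819 / 203.5650 = 0.48035

0.480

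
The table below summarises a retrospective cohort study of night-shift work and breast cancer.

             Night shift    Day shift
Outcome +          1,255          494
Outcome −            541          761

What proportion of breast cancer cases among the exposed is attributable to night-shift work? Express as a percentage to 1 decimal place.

Reading the table with exposure as columns: a = 1255 (Night shift, case), b = 541 (Night shift, non-case), c = 494 (Day shift, case), d = 761.
Risk in exposed = 1255/1796 = 0.69878; risk in unexposed = 494/1255 = 0.39363.
RR = 0.69878/0.39363 = 1.77523
AR% = (RR − 1)/RR × 100 = (1.77523 − 1)/1.77523 × 100 = 43.6692%

43.7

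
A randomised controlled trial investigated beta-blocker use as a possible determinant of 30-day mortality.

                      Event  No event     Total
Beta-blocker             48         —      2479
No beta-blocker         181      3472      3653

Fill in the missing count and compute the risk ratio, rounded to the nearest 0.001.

The missing cell is in the exposed row: 2479 − 48 = 2431.
So a = 48, b = 2431, c = 181, d = 3472.
RR = [a/(a+b)] / [c/(c+d)] = (48/2479) / (181/3653) = 0.01936/0.04955 = 0.39078

0.391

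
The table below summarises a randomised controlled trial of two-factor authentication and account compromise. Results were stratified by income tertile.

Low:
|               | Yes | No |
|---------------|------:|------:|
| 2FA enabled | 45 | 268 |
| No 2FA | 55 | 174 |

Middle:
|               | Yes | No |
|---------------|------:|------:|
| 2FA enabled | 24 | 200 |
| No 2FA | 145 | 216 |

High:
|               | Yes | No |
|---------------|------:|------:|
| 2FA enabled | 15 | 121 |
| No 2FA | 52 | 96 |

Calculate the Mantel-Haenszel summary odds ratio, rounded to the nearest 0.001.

OR_MH = Σ(aᵢdᵢ/nᵢ) / Σ(bᵢcᵢ/nᵢ), where nᵢ is the stratum total.
Stratum 1 (Low): n = 542; a·d/n = 45·174/542 = 14.4465; b·c/n = 268·55/542 = 27.1956
Stratum 2 (Middle): n = 585; a·d/n = 24·216/585 = 8.8615; b·c/n = 200·145/585 = 49.5726
Stratum 3 (High): n = 284; a·d/n = 15·96/284 = 5.0704; b·c/n = 121·52/284 = 22.1549
OR_MH = (14.4465 + 8.8615 + 5.0704) / (27.1956 + 49.5726 + 22.1549) = 28.3785 / 98.9232 = 0.28687

0.287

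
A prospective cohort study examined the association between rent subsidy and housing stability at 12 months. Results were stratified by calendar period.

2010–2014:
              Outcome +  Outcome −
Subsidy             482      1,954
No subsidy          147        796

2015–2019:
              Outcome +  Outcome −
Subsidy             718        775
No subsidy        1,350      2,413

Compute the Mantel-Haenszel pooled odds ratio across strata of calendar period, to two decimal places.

OR_MH = Σ(aᵢdᵢ/nᵢ) / Σ(bᵢcᵢ/nᵢ), where nᵢ is the stratum total.
Stratum 1 (2010–2014): n = 3379; a·d/n = 482·796/3379 = 113.5460; b·c/n = 1954·147/3379 = 85.0068
Stratum 2 (2015–2019): n = 5256; a·d/n = 718·2413/5256 = 329.6298; b·c/n = 775·1350/5256 = 199.0582
OR_MH = (113.5460 + 329.6298) / (85.0068 + 199.0582) = 443.1758 / 284.0650 = 1.56012

1.56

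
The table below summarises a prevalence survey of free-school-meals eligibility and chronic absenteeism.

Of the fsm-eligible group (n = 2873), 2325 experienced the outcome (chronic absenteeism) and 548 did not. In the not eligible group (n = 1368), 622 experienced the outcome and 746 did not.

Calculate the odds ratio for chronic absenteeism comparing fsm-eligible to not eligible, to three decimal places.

5.089

From the description: a = 2325, b = 548, c = 622, d = 746.
OR = (a·d)/(b·c) = (2325 × 746) / (548 × 622) = 1734450 / 340856 = 5.08851
The odds of chronic absenteeism are about 5.09 times as high in the fsm-eligible group.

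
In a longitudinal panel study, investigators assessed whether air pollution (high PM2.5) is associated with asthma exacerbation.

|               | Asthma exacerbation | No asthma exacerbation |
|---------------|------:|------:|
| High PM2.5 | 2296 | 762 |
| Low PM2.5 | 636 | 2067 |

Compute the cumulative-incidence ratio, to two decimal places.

3.19

Cells: a = 2296, b = 762, c = 636, d = 2067.
Risk in exposed = 2296/3058 = 0.75082; risk in unexposed = 636/2703 = 0.23529.
RR = 0.75082 / 0.23529 = 3.19097
The risk among the exposed is 3.19 times that among the unexposed.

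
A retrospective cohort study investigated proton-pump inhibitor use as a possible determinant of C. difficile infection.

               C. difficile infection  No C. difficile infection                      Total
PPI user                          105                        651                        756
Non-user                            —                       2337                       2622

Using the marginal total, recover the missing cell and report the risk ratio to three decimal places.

1.278

The missing cell is in the unexposed row: 2622 − 2337 = 285.
So a = 105, b = 651, c = 285, d = 2337.
RR = [a/(a+b)] / [c/(c+d)] = (105/756) / (285/2622) = 0.13889/0.10870 = 1.27778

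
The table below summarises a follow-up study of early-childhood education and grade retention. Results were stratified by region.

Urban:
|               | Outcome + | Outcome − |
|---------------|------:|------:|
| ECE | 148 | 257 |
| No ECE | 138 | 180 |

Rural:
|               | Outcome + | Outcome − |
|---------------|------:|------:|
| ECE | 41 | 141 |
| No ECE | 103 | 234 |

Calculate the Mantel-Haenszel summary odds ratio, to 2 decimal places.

OR_MH = Σ(aᵢdᵢ/nᵢ) / Σ(bᵢcᵢ/nᵢ), where nᵢ is the stratum total.
Stratum 1 (Urban): n = 723; a·d/n = 148·180/723 = 36.8465; b·c/n = 257·138/723 = 49.0539
Stratum 2 (Rural): n = 519; a·d/n = 41·234/519 = 18.4855; b·c/n = 141·103/519 = 27.9827
OR_MH = (36.8465 + 18.4855) / (49.0539 + 27.9827) = 55.3320 / 77.0366 = 0.71826

0.72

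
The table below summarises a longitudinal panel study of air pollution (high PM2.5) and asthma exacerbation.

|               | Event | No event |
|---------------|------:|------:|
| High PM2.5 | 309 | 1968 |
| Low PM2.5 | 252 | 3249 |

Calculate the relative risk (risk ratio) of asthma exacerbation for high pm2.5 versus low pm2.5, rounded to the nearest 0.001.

Cells: a = 309, b = 1968, c = 252, d = 3249.
Risk in exposed = 309/2277 = 0.13570; risk in unexposed = 252/3501 = 0.07198.
RR = 0.13570 / 0.07198 = 1.88533
The risk among the exposed is 1.89 times that among the unexposed.

1.885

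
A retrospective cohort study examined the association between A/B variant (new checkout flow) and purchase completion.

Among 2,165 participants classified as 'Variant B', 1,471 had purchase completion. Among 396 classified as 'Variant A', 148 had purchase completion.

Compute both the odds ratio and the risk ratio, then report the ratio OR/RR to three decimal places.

From the description: a = 1471, b = 694, c = 148, d = 248.
OR = (1471·248)/(694·148) = 364808/102712 = 3.55176
Risk in exposed = 1471/2165 = 0.67945; risk in unexposed = 148/396 = 0.37374; RR = 1.81798
OR/RR = 3.55176 / 1.81798 = 1.95369
The outcome is not rare, so the OR lies further from 1 than the RR.

1.954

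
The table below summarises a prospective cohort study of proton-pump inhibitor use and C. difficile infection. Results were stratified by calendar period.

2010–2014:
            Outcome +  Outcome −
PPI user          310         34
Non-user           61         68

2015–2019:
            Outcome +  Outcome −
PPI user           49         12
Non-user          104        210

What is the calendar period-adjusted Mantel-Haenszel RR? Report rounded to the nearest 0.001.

RR_MH = Σ(aᵢ·n₀ᵢ/nᵢ) / Σ(cᵢ·n₁ᵢ/nᵢ), with n₁ᵢ = aᵢ+bᵢ (exposed), n₀ᵢ = cᵢ+dᵢ (unexposed), nᵢ = n₁ᵢ+n₀ᵢ.
Stratum 1 (2010–2014): n₁ = 344, n₀ = 129, n = 473; a·n₀/n = 310·129/473 = 84.5455; c·n₁/n = 61·344/473 = 44.3636
Stratum 2 (2015–2019): n₁ = 61, n₀ = 314, n = 375; a·n₀/n = 49·314/375 = 41.0293; c·n₁/n = 104·61/375 = 16.9173
RR_MH = (84.5455 + 41.0293) / (44.3636 + 16.9173) = 125.5748 / 61.2810 = 2.04916

2.049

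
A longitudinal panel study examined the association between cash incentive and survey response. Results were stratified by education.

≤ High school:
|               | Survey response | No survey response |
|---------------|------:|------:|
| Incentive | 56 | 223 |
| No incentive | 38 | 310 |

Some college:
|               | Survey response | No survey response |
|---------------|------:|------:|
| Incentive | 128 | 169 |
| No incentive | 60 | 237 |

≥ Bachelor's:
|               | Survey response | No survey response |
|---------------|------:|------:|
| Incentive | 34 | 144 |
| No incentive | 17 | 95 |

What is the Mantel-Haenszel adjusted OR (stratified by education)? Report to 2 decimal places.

OR_MH = Σ(aᵢdᵢ/nᵢ) / Σ(bᵢcᵢ/nᵢ), where nᵢ is the stratum total.
Stratum 1 (≤ High school): n = 627; a·d/n = 56·310/627 = 27.6874; b·c/n = 223·38/627 = 13.5152
Stratum 2 (Some college): n = 594; a·d/n = 128·237/594 = 51.0707; b·c/n = 169·60/594 = 17.0707
Stratum 3 (≥ Bachelor's): n = 290; a·d/n = 34·95/290 = 11.1379; b·c/n = 144·17/290 = 8.4414
OR_MH = (27.6874 + 51.0707 + 11.1379) / (13.5152 + 17.0707 + 8.4414) = 89.8960 / 39.0272 = 2.30342

2.30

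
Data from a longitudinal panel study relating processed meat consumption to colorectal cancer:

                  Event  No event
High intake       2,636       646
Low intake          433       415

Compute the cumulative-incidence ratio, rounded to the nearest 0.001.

Cells: a = 2636, b = 646, c = 433, d = 415.
Risk in exposed = 2636/3282 = 0.80317; risk in unexposed = 433/848 = 0.51061.
RR = 0.80317 / 0.51061 = 1.57295
The risk among the exposed is 1.57 times that among the unexposed.

1.573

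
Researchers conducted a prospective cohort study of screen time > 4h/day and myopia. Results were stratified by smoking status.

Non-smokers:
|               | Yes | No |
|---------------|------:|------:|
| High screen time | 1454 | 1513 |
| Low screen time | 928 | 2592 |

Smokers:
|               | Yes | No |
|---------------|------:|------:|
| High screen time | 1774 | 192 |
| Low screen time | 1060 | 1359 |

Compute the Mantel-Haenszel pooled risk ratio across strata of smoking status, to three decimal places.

RR_MH = Σ(aᵢ·n₀ᵢ/nᵢ) / Σ(cᵢ·n₁ᵢ/nᵢ), with n₁ᵢ = aᵢ+bᵢ (exposed), n₀ᵢ = cᵢ+dᵢ (unexposed), nᵢ = n₁ᵢ+n₀ᵢ.
Stratum 1 (Non-smokers): n₁ = 2967, n₀ = 3520, n = 6487; a·n₀/n = 1454·3520/6487 = 788.9749; c·n₁/n = 928·2967/6487 = 424.4452
Stratum 2 (Smokers): n₁ = 1966, n₀ = 2419, n = 4385; a·n₀/n = 1774·2419/4385 = 978.6331; c·n₁/n = 1060·1966/4385 = 475.2474
RR_MH = (788.9749 + 978.6331) / (424.4452 + 475.2474) = 1767.6079 / 899.6926 = 1.96468

1.965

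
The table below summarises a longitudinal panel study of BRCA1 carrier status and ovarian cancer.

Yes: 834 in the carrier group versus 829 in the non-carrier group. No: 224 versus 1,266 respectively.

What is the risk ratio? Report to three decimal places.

From the description: a = 834, b = 224, c = 829, d = 1266.
Risk in exposed = 834/1058 = 0.78828; risk in unexposed = 829/2095 = 0.39570.
RR = 0.78828 / 0.39570 = 1.99209
The risk among the exposed is 1.99 times that among the unexposed.

1.992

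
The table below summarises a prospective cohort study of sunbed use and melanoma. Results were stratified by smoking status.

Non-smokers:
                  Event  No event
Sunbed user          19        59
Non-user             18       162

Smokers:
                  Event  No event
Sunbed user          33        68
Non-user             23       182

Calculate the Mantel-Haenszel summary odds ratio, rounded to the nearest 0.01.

OR_MH = Σ(aᵢdᵢ/nᵢ) / Σ(bᵢcᵢ/nᵢ), where nᵢ is the stratum total.
Stratum 1 (Non-smokers): n = 258; a·d/n = 19·162/258 = 11.9302; b·c/n = 59·18/258 = 4.1163
Stratum 2 (Smokers): n = 306; a·d/n = 33·182/306 = 19.6275; b·c/n = 68·23/306 = 5.1111
OR_MH = (11.9302 + 19.6275) / (4.1163 + 5.1111) = 31.5577 / 9.2274 = 3.42000

3.42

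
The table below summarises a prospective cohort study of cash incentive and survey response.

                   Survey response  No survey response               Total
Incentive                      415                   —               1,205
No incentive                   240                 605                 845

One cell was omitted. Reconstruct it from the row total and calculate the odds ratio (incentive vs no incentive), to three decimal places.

The missing cell is in the exposed row: 1205 − 415 = 790.
So a = 415, b = 790, c = 240, d = 605.
OR = (a·d)/(b·c) = (415 × 605) / (790 × 240) = 251075 / 189600 = 1.32424

1.324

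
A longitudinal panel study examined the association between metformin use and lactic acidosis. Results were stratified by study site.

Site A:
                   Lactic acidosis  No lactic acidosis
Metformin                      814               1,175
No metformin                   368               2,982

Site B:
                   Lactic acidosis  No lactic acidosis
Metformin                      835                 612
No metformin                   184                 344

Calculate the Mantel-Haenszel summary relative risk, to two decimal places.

2.70

RR_MH = Σ(aᵢ·n₀ᵢ/nᵢ) / Σ(cᵢ·n₁ᵢ/nᵢ), with n₁ᵢ = aᵢ+bᵢ (exposed), n₀ᵢ = cᵢ+dᵢ (unexposed), nᵢ = n₁ᵢ+n₀ᵢ.
Stratum 1 (Site A): n₁ = 1989, n₀ = 3350, n = 5339; a·n₀/n = 814·3350/5339 = 510.7511; c·n₁/n = 368·1989/5339 = 137.0953
Stratum 2 (Site B): n₁ = 1447, n₀ = 528, n = 1975; a·n₀/n = 835·528/1975 = 223.2304; c·n₁/n = 184·1447/1975 = 134.8091
RR_MH = (510.7511 + 223.2304) / (137.0953 + 134.8091) = 733.9815 / 271.9045 = 2.69941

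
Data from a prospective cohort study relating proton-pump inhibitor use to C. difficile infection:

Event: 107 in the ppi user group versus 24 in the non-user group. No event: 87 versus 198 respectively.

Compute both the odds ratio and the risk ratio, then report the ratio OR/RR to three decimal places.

1.989

From the description: a = 107, b = 87, c = 24, d = 198.
OR = (107·198)/(87·24) = 21186/2088 = 10.14655
Risk in exposed = 107/194 = 0.55155; risk in unexposed = 24/222 = 0.10811; RR = 5.10180
OR/RR = 10.14655 / 5.10180 = 1.98882
The outcome is not rare, so the OR lies further from 1 than the RR.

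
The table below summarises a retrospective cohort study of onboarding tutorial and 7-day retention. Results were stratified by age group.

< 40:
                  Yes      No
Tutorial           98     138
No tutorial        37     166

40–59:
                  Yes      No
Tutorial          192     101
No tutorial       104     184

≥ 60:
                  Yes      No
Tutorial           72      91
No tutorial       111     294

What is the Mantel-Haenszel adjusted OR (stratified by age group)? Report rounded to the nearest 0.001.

OR_MH = Σ(aᵢdᵢ/nᵢ) / Σ(bᵢcᵢ/nᵢ), where nᵢ is the stratum total.
Stratum 1 (< 40): n = 439; a·d/n = 98·166/439 = 37.0569; b·c/n = 138·37/439 = 11.6310
Stratum 2 (40–59): n = 581; a·d/n = 192·184/581 = 60.8055; b·c/n = 101·104/581 = 18.0792
Stratum 3 (≥ 60): n = 568; a·d/n = 72·294/568 = 37.2676; b·c/n = 91·111/568 = 17.7835
OR_MH = (37.0569 + 60.8055 + 37.2676) / (11.6310 + 18.0792 + 17.7835) = 135.1301 / 47.4936 = 2.84523

2.845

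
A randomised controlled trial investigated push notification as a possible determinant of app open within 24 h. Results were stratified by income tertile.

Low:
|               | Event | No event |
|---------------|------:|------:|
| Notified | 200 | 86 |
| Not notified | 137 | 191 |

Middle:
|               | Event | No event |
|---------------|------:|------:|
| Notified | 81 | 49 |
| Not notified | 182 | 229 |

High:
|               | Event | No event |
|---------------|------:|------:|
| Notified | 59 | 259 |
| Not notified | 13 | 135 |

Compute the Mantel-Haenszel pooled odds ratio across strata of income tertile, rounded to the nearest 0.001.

OR_MH = Σ(aᵢdᵢ/nᵢ) / Σ(bᵢcᵢ/nᵢ), where nᵢ is the stratum total.
Stratum 1 (Low): n = 614; a·d/n = 200·191/614 = 62.2150; b·c/n = 86·137/614 = 19.1889
Stratum 2 (Middle): n = 541; a·d/n = 81·229/541 = 34.2865; b·c/n = 49·182/541 = 16.4843
Stratum 3 (High): n = 466; a·d/n = 59·135/466 = 17.0923; b·c/n = 259·13/466 = 7.2253
OR_MH = (62.2150 + 34.2865 + 17.0923) / (19.1889 + 16.4843 + 7.2253) = 113.5938 / 42.8985 = 2.64796

2.648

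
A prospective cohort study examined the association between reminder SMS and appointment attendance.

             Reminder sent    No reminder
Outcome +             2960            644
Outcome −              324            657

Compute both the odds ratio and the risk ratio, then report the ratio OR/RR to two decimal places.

5.12

Reading the table with exposure as columns: a = 2960 (Reminder sent, case), b = 324 (Reminder sent, non-case), c = 644 (No reminder, case), d = 657.
OR = (2960·657)/(324·644) = 1944720/208656 = 9.32022
Risk in exposed = 2960/3284 = 0.90134; risk in unexposed = 644/1301 = 0.49500; RR = 1.82087
OR/RR = 9.32022 / 1.82087 = 5.11854
The outcome is not rare, so the OR lies further from 1 than the RR.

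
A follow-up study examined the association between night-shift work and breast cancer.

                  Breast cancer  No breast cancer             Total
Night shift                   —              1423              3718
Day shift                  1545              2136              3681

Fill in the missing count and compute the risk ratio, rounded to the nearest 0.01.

1.47

The missing cell is in the exposed row: 3718 − 1423 = 2295.
So a = 2295, b = 1423, c = 1545, d = 2136.
RR = [a/(a+b)] / [c/(c+d)] = (2295/3718) / (1545/3681) = 0.61727/0.41972 = 1.47065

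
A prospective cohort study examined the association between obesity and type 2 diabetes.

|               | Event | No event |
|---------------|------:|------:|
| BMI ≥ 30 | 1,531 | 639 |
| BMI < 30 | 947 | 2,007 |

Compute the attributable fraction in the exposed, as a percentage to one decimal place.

54.6

Cells: a = 1531, b = 639, c = 947, d = 2007.
Risk in exposed = 1531/2170 = 0.70553; risk in unexposed = 947/2954 = 0.32058.
RR = 0.70553/0.32058 = 2.20078
AR% = (RR − 1)/RR × 100 = (2.20078 − 1)/2.20078 × 100 = 54.5615%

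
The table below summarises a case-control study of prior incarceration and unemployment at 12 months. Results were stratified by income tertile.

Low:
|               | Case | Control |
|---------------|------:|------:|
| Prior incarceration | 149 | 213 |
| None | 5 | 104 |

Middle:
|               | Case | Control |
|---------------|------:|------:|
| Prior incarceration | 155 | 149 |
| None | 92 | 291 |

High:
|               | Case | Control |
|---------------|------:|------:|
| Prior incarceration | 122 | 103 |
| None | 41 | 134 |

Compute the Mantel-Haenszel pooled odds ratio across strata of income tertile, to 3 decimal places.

OR_MH = Σ(aᵢdᵢ/nᵢ) / Σ(bᵢcᵢ/nᵢ), where nᵢ is the stratum total.
Stratum 1 (Low): n = 471; a·d/n = 149·104/471 = 32.9002; b·c/n = 213·5/471 = 2.2611
Stratum 2 (Middle): n = 687; a·d/n = 155·291/687 = 65.6550; b·c/n = 149·92/687 = 19.9534
Stratum 3 (High): n = 400; a·d/n = 122·134/400 = 40.8700; b·c/n = 103·41/400 = 10.5575
OR_MH = (32.9002 + 65.6550 + 40.8700) / (2.2611 + 19.9534 + 10.5575) = 139.4252 / 32.7721 = 4.25439

4.254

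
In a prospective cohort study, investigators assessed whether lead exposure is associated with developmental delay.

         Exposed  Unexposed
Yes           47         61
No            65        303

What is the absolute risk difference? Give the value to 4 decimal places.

Reading the table with exposure as columns: a = 47 (Exposed, case), b = 65 (Exposed, non-case), c = 61 (Unexposed, case), d = 303.
Risk in exposed = 47/112 = 0.419643; risk in unexposed = 61/364 = 0.167582.
Risk difference = 0.419643 − 0.167582 = 0.252060

0.2521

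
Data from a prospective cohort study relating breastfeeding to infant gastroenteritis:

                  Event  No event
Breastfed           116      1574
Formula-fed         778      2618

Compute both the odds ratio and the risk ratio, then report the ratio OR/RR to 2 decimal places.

0.83

Cells: a = 116, b = 1574, c = 778, d = 2618.
OR = (116·2618)/(1574·778) = 303688/1224572 = 0.24800
Risk in exposed = 116/1690 = 0.06864; risk in unexposed = 778/3396 = 0.22909; RR = 0.29961
OR/RR = 0.24800 / 0.29961 = 0.82772
The outcome is not rare, so the OR lies further from 1 than the RR.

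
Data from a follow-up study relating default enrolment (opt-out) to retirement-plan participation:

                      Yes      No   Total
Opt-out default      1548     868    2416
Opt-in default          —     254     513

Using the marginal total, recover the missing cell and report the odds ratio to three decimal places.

1.749

The missing cell is in the unexposed row: 513 − 254 = 259.
So a = 1548, b = 868, c = 259, d = 254.
OR = (a·d)/(b·c) = (1548 × 254) / (868 × 259) = 393192 / 224812 = 1.74898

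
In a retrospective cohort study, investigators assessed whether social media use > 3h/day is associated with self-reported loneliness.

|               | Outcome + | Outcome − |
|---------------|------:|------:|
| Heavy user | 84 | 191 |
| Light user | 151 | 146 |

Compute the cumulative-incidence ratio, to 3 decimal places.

0.601

Cells: a = 84, b = 191, c = 151, d = 146.
Risk in exposed = 84/275 = 0.30545; risk in unexposed = 151/297 = 0.50842.
RR = 0.30545 / 0.50842 = 0.60079
The risk is 40% lower among the exposed than among the unexposed.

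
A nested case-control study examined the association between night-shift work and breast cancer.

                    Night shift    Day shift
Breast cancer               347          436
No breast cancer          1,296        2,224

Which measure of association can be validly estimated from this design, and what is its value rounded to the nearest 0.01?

1.37

Reading the table with exposure as columns: a = 347 (Night shift, case), b = 1296 (Night shift, non-case), c = 436 (Day shift, case), d = 2224.
This is a nested case-control study: participants were sampled on outcome status, so risks in the source population cannot be estimated directly — relative risk is not valid here. The odds ratio is the appropriate measure.
OR = (a·d)/(b·c) = (347 × 2224) / (1296 × 436) = 771728 / 565056 = 1.36575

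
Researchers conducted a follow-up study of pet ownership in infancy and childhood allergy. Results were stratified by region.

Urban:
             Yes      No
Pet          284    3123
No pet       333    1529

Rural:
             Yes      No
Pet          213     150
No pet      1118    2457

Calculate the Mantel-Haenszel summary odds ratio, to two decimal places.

0.90

OR_MH = Σ(aᵢdᵢ/nᵢ) / Σ(bᵢcᵢ/nᵢ), where nᵢ is the stratum total.
Stratum 1 (Urban): n = 5269; a·d/n = 284·1529/5269 = 82.4134; b·c/n = 3123·333/5269 = 197.3731
Stratum 2 (Rural): n = 3938; a·d/n = 213·2457/3938 = 132.8951; b·c/n = 150·1118/3938 = 42.5851
OR_MH = (82.4134 + 132.8951) / (197.3731 + 42.5851) = 215.3085 / 239.9582 = 0.89727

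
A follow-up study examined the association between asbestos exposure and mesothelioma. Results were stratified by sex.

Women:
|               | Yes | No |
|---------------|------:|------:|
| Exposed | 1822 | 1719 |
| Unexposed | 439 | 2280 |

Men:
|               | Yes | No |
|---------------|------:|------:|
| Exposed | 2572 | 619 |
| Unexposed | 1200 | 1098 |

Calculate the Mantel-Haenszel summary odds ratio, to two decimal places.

OR_MH = Σ(aᵢdᵢ/nᵢ) / Σ(bᵢcᵢ/nᵢ), where nᵢ is the stratum total.
Stratum 1 (Women): n = 6260; a·d/n = 1822·2280/6260 = 663.6038; b·c/n = 1719·439/6260 = 120.5497
Stratum 2 (Men): n = 5489; a·d/n = 2572·1098/5489 = 514.4937; b·c/n = 619·1200/5489 = 135.3252
OR_MH = (663.6038 + 514.4937) / (120.5497 + 135.3252) = 1178.0975 / 255.8749 = 4.60419

4.60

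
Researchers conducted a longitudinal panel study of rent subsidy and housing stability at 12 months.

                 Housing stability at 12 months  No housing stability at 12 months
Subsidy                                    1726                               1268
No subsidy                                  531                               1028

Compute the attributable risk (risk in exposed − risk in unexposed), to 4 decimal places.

0.2359

Cells: a = 1726, b = 1268, c = 531, d = 1028.
Risk in exposed = 1726/2994 = 0.576486; risk in unexposed = 531/1559 = 0.340603.
Risk difference = 0.576486 − 0.340603 = 0.235883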